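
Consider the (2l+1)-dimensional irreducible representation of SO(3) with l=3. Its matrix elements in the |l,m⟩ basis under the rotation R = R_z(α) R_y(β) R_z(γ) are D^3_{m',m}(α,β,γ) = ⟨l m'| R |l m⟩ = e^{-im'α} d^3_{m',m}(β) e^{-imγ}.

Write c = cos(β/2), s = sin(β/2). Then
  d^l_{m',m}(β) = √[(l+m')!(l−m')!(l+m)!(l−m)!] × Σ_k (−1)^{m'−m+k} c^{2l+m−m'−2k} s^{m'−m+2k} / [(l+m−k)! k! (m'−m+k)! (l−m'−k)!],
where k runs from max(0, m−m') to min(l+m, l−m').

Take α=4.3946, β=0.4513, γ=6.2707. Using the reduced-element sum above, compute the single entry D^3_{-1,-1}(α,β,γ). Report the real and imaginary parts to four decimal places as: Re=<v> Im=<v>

First d^3_{-1,-1}(β=0.4513), then the phase factors e^{-i(-1)α} and e^{-i(-1)γ}:
With c≡cos(β/2)=0.974649 and s≡sin(β/2)=0.223740, N=[2·24·2·24]^{1/2}=48.000000
k: max(0,(-1)−(-1))=0 … min(3+(-1),3−(-1))=2
  k=0: (−1)^0·48.0000/(48)·0.9746^6·0.2237^0 = +0.857214
  k=1: (−1)^1·48.0000/(6)·0.9746^4·0.2237^2 = -0.361385
  k=2: (−1)^2·48.0000/(8)·0.9746^2·0.2237^4 = +0.014283
d^3_{-1,-1}(0.4513) = +0.857214 -0.361385 +0.014283 = +0.510112
D = (-0.312467-0.949929i)·(+0.510112)·(+0.999922-0.012485i) = -0.165431-0.482542i

Re=-0.1654 Im=-0.4825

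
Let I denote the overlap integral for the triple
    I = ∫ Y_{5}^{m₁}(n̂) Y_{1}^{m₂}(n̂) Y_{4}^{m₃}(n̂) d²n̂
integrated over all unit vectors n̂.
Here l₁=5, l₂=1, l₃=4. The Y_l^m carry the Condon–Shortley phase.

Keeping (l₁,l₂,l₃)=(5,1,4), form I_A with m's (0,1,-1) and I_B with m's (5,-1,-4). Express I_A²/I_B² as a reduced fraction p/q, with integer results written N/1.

2/9

l's match ⇒ only the (l;m) 3-j factors differ between A and B.
A: triangle coeff Δ(5,1,4) = 1/495; Σ_t [2,2]: t=2:+1/1440 = 1/1440; (3j)²=2/99 [(5 1 4; 0 1 -1)], sign=-1
B: triangle coeff Δ(5,1,4) = 1/495; Σ_t [0,0]: t=0:+1/80640 = 1/80640; (3j)²=1/11 [(5 1 4; 5 -1 -4)], sign=+1
I_A²/I_B² = (2/99)/(1/11) = 2/9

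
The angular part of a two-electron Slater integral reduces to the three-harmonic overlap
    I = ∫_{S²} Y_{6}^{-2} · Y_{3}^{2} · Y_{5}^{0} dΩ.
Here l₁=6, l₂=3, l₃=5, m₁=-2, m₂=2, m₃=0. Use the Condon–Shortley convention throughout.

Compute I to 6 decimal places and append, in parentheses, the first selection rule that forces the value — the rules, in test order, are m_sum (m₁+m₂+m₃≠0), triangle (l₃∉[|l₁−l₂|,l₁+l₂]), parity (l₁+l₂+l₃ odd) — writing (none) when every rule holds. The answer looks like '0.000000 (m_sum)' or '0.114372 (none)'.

-0.077843 (none)

Checks pass: Σm=0; 14 even; l₃=5∈[3,9].
(2·6+1)(2·3+1)(2·5+1) = 1001
Δ: 4! 8! 2! / 15! → 1/675675
sum: t=1:−1/8640 t=2:+1/2304 t=3:−1/8640 = 7/34560
3j²(6 3 5; 0 0 0) = Δ·Π!·Σ² = 7/429  (sign -1)
sum: t=3:−1/8640 t=4:+1/13824 = -1/23040
3j²(6 3 5; -2 2 0) = Δ·Π!·Σ² = 2/429  (sign +1)
combine: 4πI² = 1001·7/429·2/429 = 98/1287
take √, sign -1: I = -0.07784287
No selection rule forces the value: the integral is nonzero (none).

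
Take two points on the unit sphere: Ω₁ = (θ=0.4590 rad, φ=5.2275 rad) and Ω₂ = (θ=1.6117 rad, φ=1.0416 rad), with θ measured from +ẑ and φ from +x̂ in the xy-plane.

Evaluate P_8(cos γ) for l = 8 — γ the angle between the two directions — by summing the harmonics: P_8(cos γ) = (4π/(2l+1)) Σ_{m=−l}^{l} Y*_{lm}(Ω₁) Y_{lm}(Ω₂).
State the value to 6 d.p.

-0.170786

Summing Y*_{l m}(θ₁,φ₁)·Y_{l m}(θ₂,φ₂) over m ∈ [−8, 8]; prefactor 4π/(2·8+1) = 0.739198:
  m=-8: (-0.00043 - 0.00064j) × (-0.23589 - 0.45441j) = -0.00019 + 0.00034j  (running Σ = -0.00019 + 0.00034j)
  m=-7: (0.00277 - 0.00554j) × (-0.04472 + 0.07089j) = 0.00027 + 0.00044j  (running Σ = 0.00008 + 0.00079j)
  m=-6: (0.03143 - 0.00160j) × (-0.36493 - 0.01226j) = -0.01149 + 0.00020j  (running Σ = -0.01141 + 0.00099j)
  m=-5: (0.06044 + 0.09512j) × (0.04685 + 0.08666j) = -0.00541 + 0.00969j  (running Σ = -0.01682 + 0.01068j)
  m=-4: (-0.13542 + 0.25411j) × (-0.16750 + 0.27567j) = -0.04737 - 0.07989j  (running Σ = -0.06419 - 0.06921j)
  m=-3: (-0.49667 + 0.01265j) × (0.10533 + 0.00177j) = -0.05233 + 0.00045j  (running Σ = -0.11652 - 0.06876j)
  m=-2: (-0.24081 - 0.40121j) × (0.14922 + 0.26528j) = 0.07050 - 0.12375j  (running Σ = -0.04602 - 0.19251j)
  m=-1: (-0.01466 + 0.02589j) × (0.05464 - 0.09344j) = 0.00162 + 0.00278j  (running Σ = -0.04441 - 0.18973j)
  m=0: (-0.47557 + 0.00000j) × (0.29907 + 0.00000j) = -0.14223 + 0.00000j  (running Σ = -0.18664 - 0.18973j)
  m=1: (0.01466 + 0.02589j) × (-0.05464 - 0.09344j) = 0.00162 - 0.00278j  (running Σ = -0.18502 - 0.19251j)
  m=2: (-0.24081 + 0.40121j) × (0.14922 - 0.26528j) = 0.07050 + 0.12375j  (running Σ = -0.11452 - 0.06876j)
  m=3: (0.49667 + 0.01265j) × (-0.10533 + 0.00177j) = -0.05233 - 0.00045j  (running Σ = -0.16685 - 0.06921j)
  m=4: (-0.13542 - 0.25411j) × (-0.16750 - 0.27567j) = -0.04737 + 0.07989j  (running Σ = -0.21422 + 0.01068j)
  m=5: (-0.06044 + 0.09512j) × (-0.04685 + 0.08666j) = -0.00541 - 0.00969j  (running Σ = -0.21963 + 0.00099j)
  m=6: (0.03143 + 0.00160j) × (-0.36493 + 0.01226j) = -0.01149 - 0.00020j  (running Σ = -0.23112 + 0.00079j)
  m=7: (-0.00277 - 0.00554j) × (0.04472 + 0.07089j) = 0.00027 - 0.00044j  (running Σ = -0.23085 + 0.00034j)
  m=8: (-0.00043 + 0.00064j) × (-0.23589 + 0.45441j) = -0.00019 - 0.00034j  (running Σ = -0.23104 + 0.00000j)
Σ over m = -0.23104 + 0.00000j; ×(4π/17) → -0.17079 + 0.00000j. Real part: -0.170786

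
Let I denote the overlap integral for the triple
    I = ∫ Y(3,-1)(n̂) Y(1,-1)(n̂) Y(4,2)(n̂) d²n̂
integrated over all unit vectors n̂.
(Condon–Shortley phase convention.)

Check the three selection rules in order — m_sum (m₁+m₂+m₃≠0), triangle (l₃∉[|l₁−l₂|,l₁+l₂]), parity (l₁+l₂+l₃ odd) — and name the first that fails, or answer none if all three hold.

Σmᵢ = 0  ✓
l₃∈[|l₁−l₂|,l₁+l₂]=[2,4], have l₃=4  ✓
Σlᵢ = 8 ⇒ even  ✓

none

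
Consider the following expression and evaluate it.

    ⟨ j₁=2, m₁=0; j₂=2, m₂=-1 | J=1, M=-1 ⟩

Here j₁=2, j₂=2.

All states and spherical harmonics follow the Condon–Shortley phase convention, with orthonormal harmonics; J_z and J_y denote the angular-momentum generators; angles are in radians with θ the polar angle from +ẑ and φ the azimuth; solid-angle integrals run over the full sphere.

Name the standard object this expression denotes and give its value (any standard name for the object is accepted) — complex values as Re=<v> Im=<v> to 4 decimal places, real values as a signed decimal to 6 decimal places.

Clebsch–Gordan coefficient, −√(3/10) ≈ -0.547723

This is a Clebsch–Gordan (vector-coupling) coefficient.
√[3·3!1!1!/6! · 2!2!1!3!0!2!] = √(6/5)
  +(−1)^1/∏(1,2,1,0,0,1)! = -1/2  (running -1/2)
⟨..|..⟩ = √(6/5)·(-1/2) = -0.547723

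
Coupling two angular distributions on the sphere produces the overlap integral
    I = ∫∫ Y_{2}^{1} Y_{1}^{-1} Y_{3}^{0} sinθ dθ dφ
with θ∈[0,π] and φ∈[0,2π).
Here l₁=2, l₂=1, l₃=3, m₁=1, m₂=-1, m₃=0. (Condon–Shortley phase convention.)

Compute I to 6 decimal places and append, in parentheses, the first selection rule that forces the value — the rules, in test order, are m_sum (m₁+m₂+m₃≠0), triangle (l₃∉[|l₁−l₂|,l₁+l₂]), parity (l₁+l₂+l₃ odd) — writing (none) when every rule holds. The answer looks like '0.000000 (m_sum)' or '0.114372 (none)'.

m-sum 0 ✓  L=6 even ✓  1≤3≤3 ✓
Π(2lᵢ+1) = 5×3×7 = 105
triangle coeff Δ(2,1,3) = 1/105
Σ_t [0,0]: t=0:+1/4 = 1/4
(3j)²=3/35 [(2 1 3; 0 0 0)], sign=-1
Σ_t [0,0]: t=0:+1/12 = 1/12
(3j)²=1/35 [(2 1 3; 1 -1 0)], sign=-1
⇒ 4πI² = 9/35
I = (+1)√(9/35/(4π)) = 0.14304817
No selection rule forces the value: the integral is nonzero (none).

0.143048 (none)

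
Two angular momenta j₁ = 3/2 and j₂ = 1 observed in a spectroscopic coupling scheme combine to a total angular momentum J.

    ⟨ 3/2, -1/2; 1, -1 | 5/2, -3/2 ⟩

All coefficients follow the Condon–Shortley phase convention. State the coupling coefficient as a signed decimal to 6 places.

j₁+j₂−J=0  J+j₁−j₂=3  J−j₁+j₂=2  j₁+j₂+J+1=6
(j₁±m₁, j₂±m₂, J±M) = (1,2,0,2,1,4)
P² = 48/5
sum k=0..0:
  [0] +1/4 = 1/4
S = 1/4
C² = P²·S² = 3/5 ; C = +0.774597

+√(3/5) ≈ +0.774597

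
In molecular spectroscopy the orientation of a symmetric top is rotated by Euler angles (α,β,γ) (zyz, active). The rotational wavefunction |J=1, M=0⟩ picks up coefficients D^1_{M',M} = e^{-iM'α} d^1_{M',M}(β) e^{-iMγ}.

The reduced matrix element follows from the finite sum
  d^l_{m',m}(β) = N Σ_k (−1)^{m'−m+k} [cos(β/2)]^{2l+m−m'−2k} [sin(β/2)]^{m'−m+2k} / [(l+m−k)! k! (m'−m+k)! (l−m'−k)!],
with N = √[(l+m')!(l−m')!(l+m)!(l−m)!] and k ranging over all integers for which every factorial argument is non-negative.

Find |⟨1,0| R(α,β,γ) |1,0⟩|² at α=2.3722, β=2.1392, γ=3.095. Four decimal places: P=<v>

First d^1_{0,0}(β=2.1392), then the phase factors e^{-i(0)α} and e^{-i(0)γ}:
c=cos(2.139200/2)=0.480475, s=sin(2.139200/2)=0.877008; N=√[1·1·1·1]=1.000000
k∈{0,1} keeps every argument non-negative
  k=0: (−1)^0·1.0000/(1)·0.4805^2·0.8770^0 = +0.230856
  k=1: (−1)^1·1.0000/(1)·0.4805^0·0.8770^2 = -0.769144
d^1_{0,0}(2.1392) = +0.230856 -0.769144 = -0.538287
|D^1_{0,0}|² = |d^1_{0,0}(β)|² = (-0.538287)² = 0.289753 (the z-rotation phases have unit modulus)

P=0.2898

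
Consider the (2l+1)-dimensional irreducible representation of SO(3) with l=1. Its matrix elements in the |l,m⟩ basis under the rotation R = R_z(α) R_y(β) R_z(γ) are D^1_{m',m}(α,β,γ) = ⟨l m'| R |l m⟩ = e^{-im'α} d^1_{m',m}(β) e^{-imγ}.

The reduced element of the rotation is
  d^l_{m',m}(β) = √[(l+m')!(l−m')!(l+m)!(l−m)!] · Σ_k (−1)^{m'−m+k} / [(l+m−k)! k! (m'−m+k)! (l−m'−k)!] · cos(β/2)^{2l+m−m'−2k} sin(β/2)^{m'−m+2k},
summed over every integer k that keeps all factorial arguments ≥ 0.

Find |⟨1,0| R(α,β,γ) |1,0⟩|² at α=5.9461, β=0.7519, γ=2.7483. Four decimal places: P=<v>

P=0.5335

Split into d^1_{0,0}(β=0.7519) × two z-phases.
With c≡cos(β/2)=0.930159 and s≡sin(β/2)=0.367156, N=[1·1·1·1]^{1/2}=1.000000
k∈{0,1} keeps every argument non-negative
  k=0: (−1)^0·1.0000/(1)·0.9302^2·0.3672^0 = +0.865196
  k=1: (−1)^1·1.0000/(1)·0.9302^0·0.3672^2 = -0.134804
d^1_{0,0}(0.7519) = +0.865196 -0.134804 = +0.730392
|D^1_{0,0}|² = |d^1_{0,0}(β)|² = (+0.730392)² = 0.533473 (the z-rotation phases have unit modulus)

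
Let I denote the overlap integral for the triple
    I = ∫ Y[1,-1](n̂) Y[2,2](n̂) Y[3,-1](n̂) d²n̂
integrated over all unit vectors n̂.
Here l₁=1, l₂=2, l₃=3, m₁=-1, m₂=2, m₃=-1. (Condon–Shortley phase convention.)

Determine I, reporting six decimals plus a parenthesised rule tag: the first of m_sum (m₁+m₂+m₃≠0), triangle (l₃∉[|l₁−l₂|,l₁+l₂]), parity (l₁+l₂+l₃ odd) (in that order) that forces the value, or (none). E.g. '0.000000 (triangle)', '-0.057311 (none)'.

Rules hold: Σm=0, L=6 even, 1≤3≤3.
N = 3·5·7 = 105
Δ = 0!·2!·4!/7! = 1/105
Racah Σ t=0..0: t=0:+1/4 = 1/4
⇒ 3j(1 2 3; 0 0 0)² = 3/35, sgn -1
Racah Σ t=0..0: t=0:+1/48 = 1/48
⇒ 3j(1 2 3; -1 2 -1)² = 1/105, sgn +1
4πI² = N·(3j₀)²·(3jₘ)² = 3/35
I = -1·√(0.0857143/4π) = -0.08258890
No selection rule forces the value: the integral is nonzero (none).

-0.082589 (none)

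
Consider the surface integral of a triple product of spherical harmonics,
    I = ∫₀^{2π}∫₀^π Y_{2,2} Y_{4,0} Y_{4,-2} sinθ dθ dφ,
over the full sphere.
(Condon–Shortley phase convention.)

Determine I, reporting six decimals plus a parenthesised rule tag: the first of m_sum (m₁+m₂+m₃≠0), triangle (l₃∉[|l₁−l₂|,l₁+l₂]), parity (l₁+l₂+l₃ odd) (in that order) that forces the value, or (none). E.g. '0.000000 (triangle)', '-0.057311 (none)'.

Checks pass: Σm=0; 10 even; l₃=4∈[2,6].
(2·2+1)(2·4+1)(2·4+1) = 405
Δ: 2! 2! 6! / 11! → 1/13860
sum: t=0:+1/192 t=1:−1/36 t=2:+1/192 = -5/288
3j²(2 4 4; 0 0 0) = Δ·Π!·Σ² = 20/693  (sign -1)
sum: t=0:+1/192 = 1/192
3j²(2 4 4; 2 0 -2) = Δ·Π!·Σ² = 3/77  (sign +1)
combine: 4πI² = 405·20/693·3/77 = 2700/5929
take √, sign -1: I = -0.19036462
No selection rule forces the value: the integral is nonzero (none).

-0.190365 (none)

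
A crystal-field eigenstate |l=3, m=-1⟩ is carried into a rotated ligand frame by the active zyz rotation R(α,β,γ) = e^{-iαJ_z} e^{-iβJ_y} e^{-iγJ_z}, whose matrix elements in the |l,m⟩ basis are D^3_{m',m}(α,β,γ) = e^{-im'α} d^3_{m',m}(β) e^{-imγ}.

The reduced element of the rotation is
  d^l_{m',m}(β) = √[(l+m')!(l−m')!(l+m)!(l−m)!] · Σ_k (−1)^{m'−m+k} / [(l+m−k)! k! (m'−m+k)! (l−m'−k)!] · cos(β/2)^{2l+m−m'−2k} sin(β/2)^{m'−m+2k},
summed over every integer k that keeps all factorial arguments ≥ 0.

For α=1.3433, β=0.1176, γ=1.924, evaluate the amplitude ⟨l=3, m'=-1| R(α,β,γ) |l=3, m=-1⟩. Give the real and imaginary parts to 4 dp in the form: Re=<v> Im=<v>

First d^3_{-1,-1}(β=0.1176), then the phase factors e^{-i(-1)α} and e^{-i(-1)γ}:
Half-angle: c=0.998272, s=0.058766. N=√(2·24·2·24)=48.000000
Admissible k: 0..2 (factorial args all ≥0)
  k=0: (−1)^0·48.0000/(48)·0.9983^6·0.0588^0 = +0.989675
  k=1: (−1)^1·48.0000/(6)·0.9983^4·0.0588^2 = -0.027437
  k=2: (−1)^2·48.0000/(8)·0.9983^2·0.0588^4 = +0.000071
d^3_{-1,-1}(0.1176) = +0.989675 -0.027437 +0.000071 = +0.962310
D = (+0.225539+0.974234i)·(+0.962310)·(-0.345905+0.938269i) = -0.954716-0.120651i

Re=-0.9547 Im=-0.1207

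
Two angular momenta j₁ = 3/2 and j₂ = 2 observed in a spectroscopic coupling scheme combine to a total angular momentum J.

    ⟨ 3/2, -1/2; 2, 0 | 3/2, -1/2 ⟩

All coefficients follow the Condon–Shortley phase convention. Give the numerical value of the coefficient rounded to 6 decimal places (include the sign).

j₁+j₂−J=2  J+j₁−j₂=1  J−j₁+j₂=2  j₁+j₂+J+1=6
(j₁±m₁, j₂±m₂, J±M) = (1,2,2,2,1,2)
P² = 16/45
sum k=1..2:
  [1] −1/1 = -1
  [2] +1/4 = 1/4
S = -3/4
C² = P²·S² = 1/5 ; C = -0.447214

-0.447214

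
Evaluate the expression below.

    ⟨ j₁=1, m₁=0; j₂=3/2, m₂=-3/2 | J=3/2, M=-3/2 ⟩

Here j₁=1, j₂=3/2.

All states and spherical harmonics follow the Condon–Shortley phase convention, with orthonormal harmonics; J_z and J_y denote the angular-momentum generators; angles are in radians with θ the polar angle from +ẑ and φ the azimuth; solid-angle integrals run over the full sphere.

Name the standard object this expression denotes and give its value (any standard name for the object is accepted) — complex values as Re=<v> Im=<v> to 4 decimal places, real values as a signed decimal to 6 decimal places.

This is a Clebsch–Gordan (vector-coupling) coefficient.
j₁+j₂−J=1  J+j₁−j₂=1  J−j₁+j₂=2  j₁+j₂+J+1=5
(j₁±m₁, j₂±m₂, J±M) = (1,1,0,3,0,3)
P² = 12/5
sum k=0..0:
  [0] +1/2 = 1/2
S = 1/2
C² = P²·S² = 3/5 ; C = +0.774597

Clebsch–Gordan coefficient, +√(3/5) ≈ +0.774597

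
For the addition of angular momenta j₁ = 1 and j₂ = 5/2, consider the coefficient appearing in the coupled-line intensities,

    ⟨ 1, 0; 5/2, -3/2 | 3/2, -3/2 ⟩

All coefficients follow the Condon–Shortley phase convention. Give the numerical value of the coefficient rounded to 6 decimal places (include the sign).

−√(4/15) = -0.516398

√[4·2!0!3!/6! · 1!1!1!4!0!3!] = √(48/5)
  +(−1)^1/∏(1,1,0,0,0,3)! = -1/6  (running -1/6)
⟨..|..⟩ = √(48/5)·(-1/6) = -0.516398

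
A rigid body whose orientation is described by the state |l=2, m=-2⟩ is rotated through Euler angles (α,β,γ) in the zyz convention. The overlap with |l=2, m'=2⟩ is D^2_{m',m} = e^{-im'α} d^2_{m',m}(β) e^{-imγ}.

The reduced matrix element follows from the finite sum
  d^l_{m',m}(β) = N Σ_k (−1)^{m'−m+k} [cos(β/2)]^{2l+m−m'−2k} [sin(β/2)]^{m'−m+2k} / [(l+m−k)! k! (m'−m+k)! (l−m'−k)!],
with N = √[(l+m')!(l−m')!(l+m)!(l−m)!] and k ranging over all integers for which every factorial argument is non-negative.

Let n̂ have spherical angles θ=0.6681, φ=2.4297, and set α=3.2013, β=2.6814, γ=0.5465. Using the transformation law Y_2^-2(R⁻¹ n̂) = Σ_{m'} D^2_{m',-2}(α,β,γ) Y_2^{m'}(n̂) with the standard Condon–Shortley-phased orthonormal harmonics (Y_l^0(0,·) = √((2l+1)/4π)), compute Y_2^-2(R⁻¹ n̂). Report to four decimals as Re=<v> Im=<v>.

Need the full column D^2_{m',-2} for m'=−2..2 at α=3.2013, β=2.6814, γ=0.5465.
cos(β/2)=0.228071, sin(β/2)=0.973644
d^2_{-2,-2}: single k=0 term ⇒ +0.002706;  D = +0.000949+0.002534i
d^2_{-1,-2}: single k=0 term ⇒ -0.023102;  D = +0.009380+0.021112i
d^2_{0,-2}: single k=0 term ⇒ +0.120786;  D = +0.055540+0.107259i
d^2_{1,-2}: single k=0 term ⇒ -0.421019;  D = +0.215559+0.361651i
d^2_{2,-2}: single k=0 term ⇒ +0.898673;  D = +0.505358+0.743119i
Y_2^{m'}(θ=0.6681,φ=2.4297) and Σ D·Y over m':
  (+0.0009+0.0025i)·(+0.0217+0.1466i)  (+0.0094+0.0211i)·(-0.2844-0.2454i)  (+0.0555+0.1073i)·(+0.2677+0.0000i)  (+0.2156+0.3617i)·(+0.2844-0.2454i)  (+0.5054+0.7431i)·(+0.0217-0.1466i)
Y_2^-2(R⁻¹ n̂) = +0.287051+0.012592i

Re=0.2871 Im=0.0126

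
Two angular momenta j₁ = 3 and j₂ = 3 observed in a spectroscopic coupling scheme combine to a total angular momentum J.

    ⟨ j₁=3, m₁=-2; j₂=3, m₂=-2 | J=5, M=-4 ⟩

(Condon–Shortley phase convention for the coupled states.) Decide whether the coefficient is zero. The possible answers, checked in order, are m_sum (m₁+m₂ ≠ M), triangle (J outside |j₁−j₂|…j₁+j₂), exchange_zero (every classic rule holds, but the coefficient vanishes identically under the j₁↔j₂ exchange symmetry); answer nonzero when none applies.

exchange_zero

m-sum: m₁+m₂ = -2+(-2) = -4, M = -4  ✓
triangle: |j₁−j₂| = 0 ≤ J = 5 ≤ j₁+j₂ = 6  ✓
exchange: j₁=j₂ and m₁=m₂, and (−1)^(j₁+j₂−J) = (−1)^1 = −1 forces ⟨j₁m₁;j₂m₂|JM⟩ = −⟨j₂m₂;j₁m₁|JM⟩ = −⟨j₁m₁;j₂m₂|JM⟩ ⇒ the coefficient vanishes identically
Racah sum check: Σ_k collapses to 0 ⇒ CG = 0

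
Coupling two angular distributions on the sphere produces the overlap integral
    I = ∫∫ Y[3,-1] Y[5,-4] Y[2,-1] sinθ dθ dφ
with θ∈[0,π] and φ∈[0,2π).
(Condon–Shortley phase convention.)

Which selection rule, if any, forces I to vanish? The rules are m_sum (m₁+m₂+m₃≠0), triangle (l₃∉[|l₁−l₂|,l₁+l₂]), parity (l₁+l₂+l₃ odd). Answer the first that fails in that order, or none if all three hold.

m_sum

azimuthal sum: -1 − 4 − 1 = -6  ✗
2 ≤ 2 ≤ 8 (triangle on l)
L = 3 + 5 + 2 = 10 (even)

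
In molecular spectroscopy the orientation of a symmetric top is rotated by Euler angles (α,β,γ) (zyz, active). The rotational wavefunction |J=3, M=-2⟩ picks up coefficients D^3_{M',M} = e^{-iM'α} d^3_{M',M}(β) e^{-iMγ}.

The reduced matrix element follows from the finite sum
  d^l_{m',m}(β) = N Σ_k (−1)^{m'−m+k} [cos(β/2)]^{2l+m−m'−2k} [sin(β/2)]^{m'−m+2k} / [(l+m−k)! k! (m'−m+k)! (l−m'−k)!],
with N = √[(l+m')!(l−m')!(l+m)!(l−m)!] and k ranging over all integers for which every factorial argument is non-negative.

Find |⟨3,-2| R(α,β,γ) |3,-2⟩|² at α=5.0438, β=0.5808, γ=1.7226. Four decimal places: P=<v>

P=0.1833

First d^3_{-2,-2}(β=0.5808), then the phase factors e^{-i(-2)α} and e^{-i(-2)γ}:
c=cos(0.580800/2)=0.958129, s=sin(0.580800/2)=0.286335; N=√[1·120·1·120]=120.000000
The bounds max(0,m−m')=0 and min(l+m,l−m')=1 give 2 terms
  k=0: (−1)^0·120.0000/(120)·0.9581^6·0.2863^0 = +0.773651
  k=1: (−1)^1·120.0000/(24)·0.9581^4·0.2863^2 = -0.345475
d^3_{-2,-2}(0.5808) = +0.773651 -0.345475 = +0.428176
|D^3_{-2,-2}|² = |d^3_{-2,-2}(β)|² = (+0.428176)² = 0.183334 (the z-rotation phases have unit modulus)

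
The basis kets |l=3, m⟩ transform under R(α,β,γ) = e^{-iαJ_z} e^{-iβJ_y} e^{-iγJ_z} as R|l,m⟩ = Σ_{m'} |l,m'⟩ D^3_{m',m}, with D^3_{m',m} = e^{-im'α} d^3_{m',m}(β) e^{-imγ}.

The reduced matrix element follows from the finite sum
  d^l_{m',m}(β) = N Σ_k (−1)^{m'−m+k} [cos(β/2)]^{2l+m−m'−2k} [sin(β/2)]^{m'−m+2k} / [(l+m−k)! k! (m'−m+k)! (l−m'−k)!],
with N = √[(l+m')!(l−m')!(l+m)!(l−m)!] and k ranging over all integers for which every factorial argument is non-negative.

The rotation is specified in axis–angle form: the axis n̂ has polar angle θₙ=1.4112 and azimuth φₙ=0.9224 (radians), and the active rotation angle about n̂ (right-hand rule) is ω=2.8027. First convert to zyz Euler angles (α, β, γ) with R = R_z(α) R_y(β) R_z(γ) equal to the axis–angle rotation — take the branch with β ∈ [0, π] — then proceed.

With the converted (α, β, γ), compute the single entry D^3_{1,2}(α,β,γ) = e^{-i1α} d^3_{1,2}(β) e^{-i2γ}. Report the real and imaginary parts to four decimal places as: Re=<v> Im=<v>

Axis–angle → zyz. n̂ = (sinθₙcosφₙ, sinθₙsinφₙ, cosθₙ) = (+0.596234, +0.786924, +0.158920), ω = 2.8027.
R = I cosω + sinω [n̂]ₓ + (1−cosω) n̂n̂ᵀ gives
  R = [-0.252352, +0.858864, +0.445725; +0.964528, +0.260154, +0.044789; -0.077490, +0.441216, -0.894049]
β = atan2(√(R₁₃²+R₂₃²), R₃₃) = 2.677100; α = atan2(R₂₃, R₁₃) mod 2π = 0.100149; γ = atan2(R₃₂, −R₃₁) mod 2π = 1.396942
D^3_{1,2}(0.1001,2.6771,1.3969) = e^{-i·1·0.1001}·d^3_{1,2}(2.6771)·e^{-i·2·1.3969}. Compute d first:
With c≡cos(β/2)=0.230164 and s≡sin(β/2)=0.973152, N=[24·2·120·1]^{1/2}=75.894664
k∈{1,2} keeps every argument non-negative
  k=1: (−1)^0·75.8947/(24)·0.2302^5·0.9732^1 = +0.001988
  k=2: (−1)^1·75.8947/(12)·0.2302^3·0.9732^3 = -0.071070
d^3_{1,2}(2.6771) = +0.001988 -0.071070 = -0.069082
D = (+0.994989-0.099982i)·(-0.069082)·(-0.940156-0.340745i) = +0.066976+0.016928i

Re=0.0670 Im=0.0169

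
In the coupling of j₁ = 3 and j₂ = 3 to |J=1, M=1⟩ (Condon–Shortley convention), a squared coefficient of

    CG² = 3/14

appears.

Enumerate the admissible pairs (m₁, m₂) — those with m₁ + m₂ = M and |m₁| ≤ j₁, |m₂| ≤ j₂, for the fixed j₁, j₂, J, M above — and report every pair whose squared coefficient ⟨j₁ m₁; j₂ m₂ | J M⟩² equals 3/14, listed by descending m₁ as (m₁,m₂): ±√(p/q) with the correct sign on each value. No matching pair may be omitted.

(1,0): +√(3/14); (0,1): −√(3/14)

Admissible pairs with m₁+m₂ = M = 1: (-2,3), (-1,2), (0,1), (1,0), (2,-1), (3,-2)
  (m₁,m₂)=(3,-2): CG² = 3/28, CG = +√(3/28)
  (m₁,m₂)=(2,-1): CG² = 5/28, CG = −√(5/28)
  (m₁,m₂)=(1,0): CG² = 3/14, CG = +√(3/14)   ← matches the target
  (m₁,m₂)=(0,1): CG² = 3/14, CG = −√(3/14)   ← matches the target
  (m₁,m₂)=(-1,2): CG² = 5/28, CG = +√(5/28)
  (m₁,m₂)=(-2,3): CG² = 3/28, CG = −√(3/28)
Pairs with CG² = 3/14: (1,0): +√(3/14); (0,1): −√(3/14)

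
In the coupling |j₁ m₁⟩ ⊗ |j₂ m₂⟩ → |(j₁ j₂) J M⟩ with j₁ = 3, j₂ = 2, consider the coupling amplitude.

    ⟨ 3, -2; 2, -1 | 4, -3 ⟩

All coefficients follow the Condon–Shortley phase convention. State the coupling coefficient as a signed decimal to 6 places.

−√(1/20) ≈ -0.223607

triangle: 1!×5!×3!/10! = 720/3628800
(j±m)!: 1!×5!×1!×3!×1!×7! = 3628800
prefactor² = (2J+1)×Δ×N² = 6480
  k=0: +1/(0!×1!×5!×1!×0!×2!) = 1/240
  k=1: −1/(1!×0!×4!×0!×1!×3!) = -1/144
Σ = -1/360  ⇒  CG² = 6480×(-1/360)² = 1/20
CG = −√(1/20) = -0.223607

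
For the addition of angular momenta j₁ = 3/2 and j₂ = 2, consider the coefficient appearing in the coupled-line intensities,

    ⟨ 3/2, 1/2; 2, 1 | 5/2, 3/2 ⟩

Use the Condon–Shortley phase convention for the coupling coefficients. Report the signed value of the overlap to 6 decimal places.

√[6·1!2!3!/7! · 2!1!3!1!4!1!] = √(144/35)
  +(−1)^0/∏(0,1,1,3,1,0)! = 1/6  (running 1/6)
  +(−1)^1/∏(1,0,0,2,2,1)! = -1/4  (running -1/12)
⟨..|..⟩ = √(144/35)·(-1/12) = -0.169031

−√(1/35) ≈ -0.169031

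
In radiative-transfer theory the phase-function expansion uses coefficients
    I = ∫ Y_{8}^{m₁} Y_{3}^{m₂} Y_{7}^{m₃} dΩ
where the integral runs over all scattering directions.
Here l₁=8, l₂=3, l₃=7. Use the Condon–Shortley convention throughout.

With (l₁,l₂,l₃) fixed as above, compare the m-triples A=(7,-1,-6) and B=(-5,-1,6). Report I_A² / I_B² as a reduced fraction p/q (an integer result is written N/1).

35/256

Shared (l₁,l₂,l₃)=(8,3,7): N and (l;000)² cancel in I_A²/I_B².
A: Δ = 4!·12!·2!/19! = 1/5290740; Racah Σ t=0..1: t=0:+1/1916006400 t=1:−1/2874009600 = 1/5748019200; ⇒ 3j(8 3 7; 7 -1 -6)² = 13/5814, sgn -1
B: Δ = 4!·12!·2!/19! = 1/5290740; Racah Σ t=1..2: t=1:−1/2874009600 t=2:+1/319334400 = 1/359251200; ⇒ 3j(8 3 7; -5 -1 6)² = 1664/101745, sgn -1
I_A²/I_B² = (13/5814)/(1664/101745) = 35/256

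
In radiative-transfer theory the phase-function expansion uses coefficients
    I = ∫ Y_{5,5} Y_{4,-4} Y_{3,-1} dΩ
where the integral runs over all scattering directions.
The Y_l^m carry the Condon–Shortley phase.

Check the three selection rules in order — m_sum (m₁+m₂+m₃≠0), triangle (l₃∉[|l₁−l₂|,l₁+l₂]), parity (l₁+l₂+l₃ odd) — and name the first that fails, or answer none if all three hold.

Σmᵢ = 0  ✓
l₃∈[|l₁−l₂|,l₁+l₂]=[1,9], have l₃=3  ✓
Σlᵢ = 12 ⇒ even  ✓

none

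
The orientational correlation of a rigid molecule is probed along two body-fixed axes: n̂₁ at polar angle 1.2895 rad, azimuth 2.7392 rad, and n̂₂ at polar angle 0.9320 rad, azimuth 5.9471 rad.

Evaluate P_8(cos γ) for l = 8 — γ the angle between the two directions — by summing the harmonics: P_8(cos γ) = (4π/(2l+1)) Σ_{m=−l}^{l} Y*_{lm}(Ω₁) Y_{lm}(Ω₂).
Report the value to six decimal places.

0.222063

Term-by-term m-sum for l=8 (normalisation 4π/17 = 0.739198):
  m=-8: (-0.372864+0.028973i) × (-0.079971+0.038918i) = +0.028691-0.016828i  (running Σ = +0.028691-0.016828i)
  m=-7: (+0.409661+0.137963i) × (-0.186150+0.187495i) = -0.102126+0.051127i  (running Σ = -0.073435+0.034299i)
  m=-6: (-0.034472-0.030678i) × (-0.188219+0.393943i) = +0.018574-0.007806i  (running Σ = -0.054861+0.026493i)
  m=-5: (-0.145453-0.308028i) × (-0.041258+0.374833i) = +0.121460-0.041812i  (running Σ = +0.066599-0.015318i)
  m=-4: (+0.006899+0.177839i) × (-0.000899-0.003902i) = +0.000688-0.000187i  (running Σ = +0.067286-0.015505i)
  m=-3: (-0.093897+0.246746i) × (-0.188870-0.299559i) = +0.091649-0.018475i  (running Σ = +0.158936-0.033980i)
  m=-2: (+0.156700-0.162897i) × (-0.149000-0.118574i) = -0.042664+0.005691i  (running Σ = +0.116272-0.028289i)
  m=-1: (+0.207147-0.088165i) × (+0.260794+0.091105i) = +0.062055-0.004121i  (running Σ = +0.178327-0.032410i)
  m=0: (-0.238204-0.000000i) × (+0.236117+0.000000i) = -0.056244-0.000000i  (running Σ = +0.122083-0.032410i)
  m=1: (-0.207147-0.088165i) × (-0.260794+0.091105i) = +0.062055+0.004121i  (running Σ = +0.184138-0.028289i)
  m=2: (+0.156700+0.162897i) × (-0.149000+0.118574i) = -0.042664-0.005691i  (running Σ = +0.141474-0.033980i)
  m=3: (+0.093897+0.246746i) × (+0.188870-0.299559i) = +0.091649+0.018475i  (running Σ = +0.233124-0.015505i)
  m=4: (+0.006899-0.177839i) × (-0.000899+0.003902i) = +0.000688+0.000187i  (running Σ = +0.233811-0.015318i)
  m=5: (+0.145453-0.308028i) × (+0.041258+0.374833i) = +0.121460+0.041812i  (running Σ = +0.355271+0.026493i)
  m=6: (-0.034472+0.030678i) × (-0.188219-0.393943i) = +0.018574+0.007806i  (running Σ = +0.373845+0.034299i)
  m=7: (-0.409661+0.137963i) × (+0.186150+0.187495i) = -0.102126-0.051127i  (running Σ = +0.271719-0.016828i)
  m=8: (-0.372864-0.028973i) × (-0.079971-0.038918i) = +0.028691+0.016828i  (running Σ = +0.300410+0.000000i)
Accumulated sum +0.300410+0.000000i; after 4π/(2l+1) scaling, +0.222063+0.000000i ⇒ P_8 = 0.222063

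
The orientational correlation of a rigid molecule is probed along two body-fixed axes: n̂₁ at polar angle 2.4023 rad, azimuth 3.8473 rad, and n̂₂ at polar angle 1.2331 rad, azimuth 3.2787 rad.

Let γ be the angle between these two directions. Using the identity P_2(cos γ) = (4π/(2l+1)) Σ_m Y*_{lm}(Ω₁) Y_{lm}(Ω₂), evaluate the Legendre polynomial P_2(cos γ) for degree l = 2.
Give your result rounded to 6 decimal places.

-0.373098

Expand P_2 via completeness: Σ_{m} conj(Y_{2,m}) at Ω₁ times Y_{2,m} at Ω₂ —
  m=-2: (0.027830, 0.173130) × (0.331025, -0.093118) = (0.025334, 0.054719)  (running Σ = (0.025334, 0.054719))
  m=-1: (0.292765, 0.249462) × (-0.239234, 0.033008) = (-0.078273, -0.050016)  (running Σ = (-0.052939, 0.004703))
  m=0: (0.201258, -0.000000) × (-0.211531, 0.000000) = (-0.042572, 0.000000)  (running Σ = (-0.095512, 0.004703))
  m=1: (-0.292765, 0.249462) × (0.239234, 0.033008) = (-0.078273, 0.050016)  (running Σ = (-0.173785, 0.054719))
  m=2: (0.027830, -0.173130) × (0.331025, 0.093118) = (0.025334, -0.054719)  (running Σ = (-0.148451, 0.000000))
Accumulated sum (-0.148451, 0.000000); after 4π/(2l+1) scaling, (-0.373098, 0.000000) ⇒ P_2 = -0.373098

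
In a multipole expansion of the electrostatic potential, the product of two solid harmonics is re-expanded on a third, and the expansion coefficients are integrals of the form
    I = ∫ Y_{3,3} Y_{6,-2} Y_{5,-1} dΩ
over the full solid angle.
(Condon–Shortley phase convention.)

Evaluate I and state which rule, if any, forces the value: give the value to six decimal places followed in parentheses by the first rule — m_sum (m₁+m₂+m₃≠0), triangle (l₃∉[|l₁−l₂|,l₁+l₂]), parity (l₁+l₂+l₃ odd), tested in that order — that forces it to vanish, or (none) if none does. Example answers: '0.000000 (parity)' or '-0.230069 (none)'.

m-sum 0 ✓  L=14 even ✓  3≤5≤9 ✓
Π(2lᵢ+1) = 7×13×11 = 1001
triangle coeff Δ(3,6,5) = 1/675675
Σ_t [1,3]: t=1:−1/8640 t=2:+1/2304 t=3:−1/8640 = 7/34560
(3j)²=7/429 [(3 6 5; 0 0 0)], sign=-1
Σ_t [0,0]: t=0:+1/27648 = 1/27648
(3j)²=10/429 [(3 6 5; 3 -2 -1)], sign=+1
⇒ 4πI² = 490/1287
I = (-1)√(490/1287/(4π)) = -0.17406195
No selection rule forces the value: the integral is nonzero (none).

-0.174062 (none)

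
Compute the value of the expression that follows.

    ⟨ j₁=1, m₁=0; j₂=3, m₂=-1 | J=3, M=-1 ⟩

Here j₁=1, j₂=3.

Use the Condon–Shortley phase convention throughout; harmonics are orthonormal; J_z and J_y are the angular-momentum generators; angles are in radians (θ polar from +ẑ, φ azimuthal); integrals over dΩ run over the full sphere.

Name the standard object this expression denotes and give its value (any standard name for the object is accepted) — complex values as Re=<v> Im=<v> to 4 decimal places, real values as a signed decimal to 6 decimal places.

This is a Clebsch–Gordan (vector-coupling) coefficient.
triangle: 1!×1!×5!/8! = 120/40320
(j±m)!: 1!×1!×2!×4!×2!×4! = 2304
prefactor² = (2J+1)×Δ×N² = 48
  k=0: +1/(0!×1!×1!×2!×0!×3!) = 1/12
  k=1: −1/(1!×0!×0!×1!×1!×4!) = -1/24
Σ = 1/24  ⇒  CG² = 48×(1/24)² = 1/12
CG = +√(1/12) = +0.288675

Clebsch–Gordan coefficient, +√(1/12) ≈ +0.288675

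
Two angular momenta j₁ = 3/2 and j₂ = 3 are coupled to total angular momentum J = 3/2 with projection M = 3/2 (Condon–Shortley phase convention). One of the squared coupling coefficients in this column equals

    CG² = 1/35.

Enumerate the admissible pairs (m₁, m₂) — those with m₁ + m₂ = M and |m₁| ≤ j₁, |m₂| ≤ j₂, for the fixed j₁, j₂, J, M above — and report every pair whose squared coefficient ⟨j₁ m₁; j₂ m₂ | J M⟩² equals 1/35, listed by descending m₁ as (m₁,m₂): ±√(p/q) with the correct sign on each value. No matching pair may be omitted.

(3/2,0): +√(1/35)

Admissible pairs with m₁+m₂ = M = 3/2: (-3/2,3), (-1/2,2), (1/2,1), (3/2,0)
  (m₁,m₂)=(3/2,0): CG² = 1/35, CG = +√(1/35)   ← matches the target
  (m₁,m₂)=(1/2,1): CG² = 4/35, CG = −√(4/35)
  (m₁,m₂)=(-1/2,2): CG² = 2/7, CG = +√(2/7)
  (m₁,m₂)=(-3/2,3): CG² = 4/7, CG = −√(4/7)
Pairs with CG² = 1/35: (3/2,0): +√(1/35)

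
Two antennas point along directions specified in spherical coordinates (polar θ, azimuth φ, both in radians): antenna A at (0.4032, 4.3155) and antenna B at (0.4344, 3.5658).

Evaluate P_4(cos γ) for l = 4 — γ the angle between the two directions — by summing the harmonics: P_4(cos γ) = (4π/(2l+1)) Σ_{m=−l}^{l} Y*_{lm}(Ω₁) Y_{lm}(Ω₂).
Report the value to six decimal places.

Term-by-term m-sum for l=4 (normalisation 4π/9 = 1.396263):
  m=-4: (-0.00018 - 0.01049j) × (-0.00175 - 0.01377j) = -0.00014 + 0.00002j  (running Σ = -0.00014 + 0.00002j)
  m=-3: (0.06458 + 0.02580j) × (-0.02487 + 0.08091j) = -0.00369 + 0.00458j  (running Σ = -0.00384 + 0.00460j)
  m=-2: (-0.17774 + 0.18075j) × (0.18649 - 0.21161j) = 0.00510 + 0.07132j  (running Σ = 0.00126 + 0.07592j)
  m=-1: (-0.19287 - 0.46017j) × (-0.45433 + 0.20519j) = 0.18205 + 0.16949j  (running Σ = 0.18331 + 0.24542j)
  m=0: (0.28261 + 0.00000j) × (0.21294 + 0.00000j) = 0.06018 + 0.00000j  (running Σ = 0.24349 + 0.24542j)
  m=1: (0.19287 - 0.46017j) × (0.45433 + 0.20519j) = 0.18205 - 0.16949j  (running Σ = 0.42554 + 0.07592j)
  m=2: (-0.17774 - 0.18075j) × (0.18649 + 0.21161j) = 0.00510 - 0.07132j  (running Σ = 0.43064 + 0.00460j)
  m=3: (-0.06458 + 0.02580j) × (0.02487 + 0.08091j) = -0.00369 - 0.00458j  (running Σ = 0.42695 + 0.00002j)
  m=4: (-0.00018 + 0.01049j) × (-0.00175 + 0.01377j) = -0.00014 - 0.00002j  (running Σ = 0.42680 - 0.00000j)
Total Σ_m = 0.42680 - 0.00000j. Multiply by 1.396263: 0.59593 - 0.00000j. P_4(cos γ) = 0.595927

0.595927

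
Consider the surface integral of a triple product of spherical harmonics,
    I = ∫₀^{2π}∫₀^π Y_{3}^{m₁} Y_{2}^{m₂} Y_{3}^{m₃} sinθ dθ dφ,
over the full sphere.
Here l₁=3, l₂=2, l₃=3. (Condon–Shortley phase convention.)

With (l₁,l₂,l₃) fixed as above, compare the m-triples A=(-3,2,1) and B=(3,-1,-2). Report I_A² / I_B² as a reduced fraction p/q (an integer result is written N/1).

Same 3,2,3: normalisation and zero-m 3j drop out of the ratio.
A: Δ: 2! 4! 2! / 9! → 1/3780; sum: t=2:+1/96 = 1/96; 3j²(3 2 3; -3 2 1) = Δ·Π!·Σ² = 1/42  (sign +1)
B: Δ: 2! 4! 2! / 9! → 1/3780; sum: t=0:+1/48 = 1/48; 3j²(3 2 3; 3 -1 -2) = Δ·Π!·Σ² = 5/84  (sign -1)
I_A²/I_B² = (1/42)/(5/84) = 2/5

2/5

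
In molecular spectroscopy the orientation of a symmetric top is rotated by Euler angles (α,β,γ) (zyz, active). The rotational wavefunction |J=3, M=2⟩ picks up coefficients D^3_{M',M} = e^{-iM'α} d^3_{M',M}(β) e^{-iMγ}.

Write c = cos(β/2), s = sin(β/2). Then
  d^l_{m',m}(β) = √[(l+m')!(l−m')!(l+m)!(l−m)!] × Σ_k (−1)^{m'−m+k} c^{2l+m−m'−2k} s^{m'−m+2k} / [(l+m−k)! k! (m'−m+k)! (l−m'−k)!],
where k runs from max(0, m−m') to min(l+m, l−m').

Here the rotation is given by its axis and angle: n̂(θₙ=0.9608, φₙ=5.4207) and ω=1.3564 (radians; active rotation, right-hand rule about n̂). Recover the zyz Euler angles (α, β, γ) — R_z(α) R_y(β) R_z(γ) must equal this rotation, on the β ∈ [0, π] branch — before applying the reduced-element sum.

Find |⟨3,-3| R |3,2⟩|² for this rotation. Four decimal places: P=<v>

Axis–angle → zyz. n̂ = (sinθₙcosφₙ, sinθₙsinφₙ, cosθₙ) = (+0.533225, -0.622493, +0.572864), ω = 1.3564.
R = I cosω + sinω [n̂]ₓ + (1−cosω) n̂n̂ᵀ gives
  R = [+0.436593, -0.821057, -0.367765; +0.298440, +0.517812, -0.801751; +0.848716, +0.240283, +0.471110]
β = atan2(√(R₁₃²+R₂₃²), R₃₃) = 1.080248; α = atan2(R₂₃, R₁₃) mod 2π = 4.282321; γ = atan2(R₃₂, −R₃₁) mod 2π = 2.865699
First d^3_{-3,2}(β=1.0802), then the phase factors e^{-i(-3)α} and e^{-i(2)γ}:
Half-angle: c=0.857645, s=0.514242. N=√(1·720·120·1)=293.938769
The bounds max(0,m−m')=5 and min(l+m,l−m')=5 give 1 term
  k=5: (−1)^0·293.9388/(120)·0.8576^1·0.5142^5 = +0.075548
d^3_{-3,2}(1.0802) = +0.075548
|D^3_{-3,2}|² = |d^3_{-3,2}(β)|² = (+0.075548)² = 0.005707 (the z-rotation phases have unit modulus)

P=0.0057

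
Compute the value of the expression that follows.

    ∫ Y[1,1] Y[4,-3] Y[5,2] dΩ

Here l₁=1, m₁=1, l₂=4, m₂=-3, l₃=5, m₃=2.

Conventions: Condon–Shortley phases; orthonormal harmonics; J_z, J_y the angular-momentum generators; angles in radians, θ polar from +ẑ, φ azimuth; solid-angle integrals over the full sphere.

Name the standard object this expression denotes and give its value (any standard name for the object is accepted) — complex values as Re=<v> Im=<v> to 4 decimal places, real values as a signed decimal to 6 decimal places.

Gaunt coefficient, +0.085055

This is a Gaunt coefficient — the integral of a triple product of spherical harmonics over the sphere.
Checks pass: Σm=0; 10 even; l₃=5∈[3,5].
(2·1+1)(2·4+1)(2·5+1) = 297
Δ: 0! 2! 8! / 11! → 1/495
sum: t=0:+1/576 = 1/576
3j²(1 4 5; 0 0 0) = Δ·Π!·Σ² = 5/99  (sign -1)
sum: t=0:+1/10080 = 1/10080
3j²(1 4 5; 1 -3 2) = Δ·Π!·Σ² = 1/165  (sign -1)
combine: 4πI² = 297·5/99·1/165 = 1/11
take √, sign +1: I = 0.08505478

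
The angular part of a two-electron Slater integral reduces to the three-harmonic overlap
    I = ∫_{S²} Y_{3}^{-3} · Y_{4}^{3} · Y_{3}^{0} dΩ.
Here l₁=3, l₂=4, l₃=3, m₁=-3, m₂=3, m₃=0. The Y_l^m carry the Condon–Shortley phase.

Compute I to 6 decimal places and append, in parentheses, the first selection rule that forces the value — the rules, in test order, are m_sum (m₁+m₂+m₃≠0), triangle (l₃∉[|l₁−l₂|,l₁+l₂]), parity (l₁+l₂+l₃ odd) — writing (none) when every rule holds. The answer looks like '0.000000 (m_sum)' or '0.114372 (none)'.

m-sum 0 ✓  L=10 even ✓  1≤3≤7 ✓
Π(2lᵢ+1) = 7×9×7 = 441
triangle coeff Δ(3,4,3) = 1/34650
Σ_t [1,3]: t=1:−1/72 t=2:+1/16 t=3:−1/72 = 5/144
(3j)²=2/77 [(3 4 3; 0 0 0)], sign=-1
Σ_t [4,4]: t=4:+1/288 = 1/288
(3j)²=1/22 [(3 4 3; -3 3 0)], sign=-1
⇒ 4πI² = 63/121
I = (+1)√(63/121/(4π)) = 0.20355073
No selection rule forces the value: the integral is nonzero (none).

0.203551 (none)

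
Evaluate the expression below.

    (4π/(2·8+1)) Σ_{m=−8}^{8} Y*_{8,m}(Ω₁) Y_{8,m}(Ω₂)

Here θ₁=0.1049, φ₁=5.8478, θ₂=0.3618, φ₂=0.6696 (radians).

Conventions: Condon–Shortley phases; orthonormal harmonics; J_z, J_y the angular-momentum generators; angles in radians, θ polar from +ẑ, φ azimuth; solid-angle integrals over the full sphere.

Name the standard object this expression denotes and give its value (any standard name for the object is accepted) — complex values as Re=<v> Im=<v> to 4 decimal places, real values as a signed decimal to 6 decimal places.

Legendre polynomial (addition theorem), -0.181535

This sum is the spherical-harmonic addition theorem: it equals the Legendre polynomial P_l(cos γ) of the angle γ between the two directions.
Addition theorem: P_8(cos γ) = (4π/17) Σ_m Y*_{lm}(Ω₁) Y_{lm}(Ω₂), m = −8…8:
  m=-8: (-0.00000 + 0.00000j) × (0.00008 + 0.00010j) = -0.00000 - 0.00000j  (running Σ = -0.00000 - 0.00000j)
  m=-7: (-0.00000 - 0.00000j) × (-0.00003 + 0.00134j) = 0.00000 - 0.00000j  (running Σ = 0.00000 - 0.00000j)
  m=-6: (-0.00001 - 0.00000j) × (-0.00574 + 0.00689j) = 0.00000 - 0.00000j  (running Σ = 0.00000 - 0.00000j)
  m=-5: (-0.00007 - 0.00010j) × (-0.04186 + 0.00876j) = 0.00000 + 0.00000j  (running Σ = 0.00000 + 0.00000j)
  m=-4: (-0.00027 - 0.00156j) × (-0.13297 - 0.06641j) = -0.00007 + 0.00022j  (running Σ = -0.00006 + 0.00023j)
  m=-3: (0.00403 - 0.01486j) × (-0.15515 - 0.33126j) = -0.00555 + 0.00097j  (running Σ = -0.00561 + 0.00120j)
  m=-2: (0.06859 - 0.08142j) × (0.13132 - 0.55685j) = -0.03633 - 0.04888j  (running Σ = -0.04194 - 0.04768j)
  m=-1: (0.42477 - 0.19758j) × (0.28818 - 0.22813j) = 0.07734 - 0.15384j  (running Σ = 0.03539 - 0.20153j)
  m=0: (0.94379 + 0.00000j) × (-0.33521 + 0.00000j) = -0.31637 + 0.00000j  (running Σ = -0.28098 - 0.20153j)
  m=1: (-0.42477 - 0.19758j) × (-0.28818 - 0.22813j) = 0.07734 + 0.15384j  (running Σ = -0.20364 - 0.04768j)
  m=2: (0.06859 + 0.08142j) × (0.13132 + 0.55685j) = -0.03633 + 0.04888j  (running Σ = -0.23997 + 0.00120j)
  m=3: (-0.00403 - 0.01486j) × (0.15515 - 0.33126j) = -0.00555 - 0.00097j  (running Σ = -0.24552 + 0.00023j)
  m=4: (-0.00027 + 0.00156j) × (-0.13297 + 0.06641j) = -0.00007 - 0.00022j  (running Σ = -0.24559 + 0.00000j)
  m=5: (0.00007 - 0.00010j) × (0.04186 + 0.00876j) = 0.00000 - 0.00000j  (running Σ = -0.24558 - 0.00000j)
  m=6: (-0.00001 + 0.00000j) × (-0.00574 - 0.00689j) = 0.00000 + 0.00000j  (running Σ = -0.24558 - 0.00000j)
  m=7: (0.00000 - 0.00000j) × (0.00003 + 0.00134j) = 0.00000 + 0.00000j  (running Σ = -0.24558 - 0.00000j)
  m=8: (-0.00000 - 0.00000j) × (0.00008 - 0.00010j) = -0.00000 + 0.00000j  (running Σ = -0.24558 - 0.00000j)
Accumulated sum -0.24558 - 0.00000j; after 4π/(2l+1) scaling, -0.18154 - 0.00000j ⇒ P_8 = -0.181535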